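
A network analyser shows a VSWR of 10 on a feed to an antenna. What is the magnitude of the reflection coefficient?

|Γ| ≈ 0.818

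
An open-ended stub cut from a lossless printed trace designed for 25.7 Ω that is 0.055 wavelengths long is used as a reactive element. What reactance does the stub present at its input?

X_in ≈ -71.4 Ω (capacitive)

βl = 2π × 0.055 = 19.8°
tan(βl) = 0.36
For an open-ended stub, Z_in = −jZ_0·cot(βl) = −jZ_0/tan(βl)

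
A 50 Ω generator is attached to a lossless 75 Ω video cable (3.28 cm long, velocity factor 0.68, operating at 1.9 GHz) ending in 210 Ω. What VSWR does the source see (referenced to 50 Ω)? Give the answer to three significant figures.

VSWR ≈ 2.18

λ = v/f = 0.68·c / 1.9 GHz = 0.107 m
βl = 2π·l/λ = 2π × 0.305 = 110°
tan(βl) = -2.75
Z_in = Z_0·(Z_L + jZ_0·tanβl)/(Z_0 + jZ_L·tanβl) = 29.8 + j23.4 Ω
Γ_s = (Z_in − Z_s)/(Z_in + Z_s) = (-20.2 + j23.4)/(79.8 + j23.4), |Γ_s| = 0.371
VSWR = (1 + |Γ_s|)/(1 − |Γ_s|)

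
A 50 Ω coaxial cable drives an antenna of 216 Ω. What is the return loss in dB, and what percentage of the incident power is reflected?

RL ≈ 4.1 dB; 38.9% of incident power reflected

Γ = (216 − 50)/(216 + 50) = 0.624
RL = −20·log₁₀(0.624) = 4.1 dB
P_refl/P_inc = |Γ|² = 0.389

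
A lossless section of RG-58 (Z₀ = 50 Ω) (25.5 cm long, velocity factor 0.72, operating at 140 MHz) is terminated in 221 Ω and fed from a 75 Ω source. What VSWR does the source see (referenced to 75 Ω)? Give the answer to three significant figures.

λ = v/f = 0.72·c / 140 MHz = 1.54 m
βl = 2π·l/λ = 2π × 0.165 = 59.5°
tan(βl) = 1.7
Z_in = Z_0·(Z_L + jZ_0·tanβl)/(Z_0 + jZ_L·tanβl) = 15 − j27.5 Ω
Γ_s = (Z_in − Z_s)/(Z_in + Z_s) = (-60 − j27.5)/(90 − j27.5), |Γ_s| = 0.702
VSWR = (1 + |Γ_s|)/(1 − |Γ_s|)

VSWR ≈ 5.71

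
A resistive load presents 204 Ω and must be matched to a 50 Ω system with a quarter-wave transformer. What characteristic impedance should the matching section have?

Z_qwt ≈ 101 Ω

Z_qwt = √(Z_0·R_L) = √(50 × 204) = √10200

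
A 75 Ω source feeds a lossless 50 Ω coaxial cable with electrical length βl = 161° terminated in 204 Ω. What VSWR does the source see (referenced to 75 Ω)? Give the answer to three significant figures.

tan(βl) = -0.344
Z_in = Z_0·(Z_L + jZ_0·tanβl)/(Z_0 + jZ_L·tanβl) = 76.7 + j90.6 Ω
Γ_s = (Z_in − Z_s)/(Z_in + Z_s) = (1.74 + j90.6)/(152 + j90.6), |Γ_s| = 0.513
VSWR = (1 + |Γ_s|)/(1 − |Γ_s|)

VSWR ≈ 3.1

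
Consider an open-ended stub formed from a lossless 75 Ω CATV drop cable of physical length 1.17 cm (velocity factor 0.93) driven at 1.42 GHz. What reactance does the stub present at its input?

X_in ≈ -191 Ω (capacitive)

λ = v/f = 0.93·c / 1.42 GHz = 0.196 m
βl = 2π·l/λ = 2π × 0.0595 = 21.4°
tan(βl) = 0.393
For an open-ended stub, Z_in = −jZ_0·cot(βl) = −jZ_0/tan(βl)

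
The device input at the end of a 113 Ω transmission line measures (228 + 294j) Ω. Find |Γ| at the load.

Γ = (Z_L − Z_0)/(Z_L + Z_0) = (115 + j294)/(341 + j294)
|Γ| = 316/450

|Γ| ≈ 0.701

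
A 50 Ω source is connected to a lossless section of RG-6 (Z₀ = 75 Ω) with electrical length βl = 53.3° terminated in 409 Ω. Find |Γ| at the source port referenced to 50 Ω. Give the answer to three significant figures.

tan(βl) = 1.34
Z_in = Z_0·(Z_L + jZ_0·tanβl)/(Z_0 + jZ_L·tanβl) = 21 − j53 Ω
Γ_s = (Z_in − Z_s)/(Z_in + Z_s) = (-29 − j53)/(71 − j53), |Γ_s| = 0.682

|Γ| ≈ 0.682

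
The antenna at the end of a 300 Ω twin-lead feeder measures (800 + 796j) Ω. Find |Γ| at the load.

Γ = (Z_L − Z_0)/(Z_L + Z_0) = (500 + j796)/(1100 + j796)
|Γ| = 940/1360

|Γ| ≈ 0.692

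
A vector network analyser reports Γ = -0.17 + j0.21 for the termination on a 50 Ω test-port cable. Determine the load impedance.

Z_L = Z_0·(1 + Γ)/(1 − Γ) = 50·(0.83 + j0.21)/(1.17 − j0.21)

Z_L ≈ 32.8 + j14.9 Ω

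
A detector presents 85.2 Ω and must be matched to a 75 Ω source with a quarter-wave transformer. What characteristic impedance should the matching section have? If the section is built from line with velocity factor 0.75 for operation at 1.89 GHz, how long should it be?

Z_qwt ≈ 79.9 Ω; length ≈ 2.98 cm

Z_qwt = √(Z_0·R_L) = √(75 × 85.2) = √6390
λ = 0.75·c/f = 0.119 m, so l = λ/4 = 0.0298 m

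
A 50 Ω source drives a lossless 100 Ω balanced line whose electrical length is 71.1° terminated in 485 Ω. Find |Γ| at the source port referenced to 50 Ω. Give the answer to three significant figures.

tan(βl) = 2.92
Z_in = Z_0·(Z_L + jZ_0·tanβl)/(Z_0 + jZ_L·tanβl) = 22.9 − j32.6 Ω
Γ_s = (Z_in − Z_s)/(Z_in + Z_s) = (-27.1 − j32.6)/(72.9 − j32.6), |Γ_s| = 0.531

|Γ| ≈ 0.531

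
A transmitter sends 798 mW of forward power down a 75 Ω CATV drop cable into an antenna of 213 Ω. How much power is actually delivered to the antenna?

P_delivered ≈ 615 mW

Γ = (213 − 75)/(213 + 75) = 0.479
|Γ|² = 0.23
P_refl = |Γ|²·P_inc = 183 mW, P_del = (1 − |Γ|²)·P_inc = 615 mW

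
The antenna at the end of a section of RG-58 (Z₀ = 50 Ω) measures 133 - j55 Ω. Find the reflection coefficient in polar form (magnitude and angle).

Γ ≈ 0.521 ∠ -16.8°

Γ = (Z_L − Z_0)/(Z_L + Z_0) = (83 − j55)/(183 − j55)
|Γ| = 99.6/191 = 0.521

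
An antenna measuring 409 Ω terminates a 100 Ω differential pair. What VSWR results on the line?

VSWR ≈ 4.09

Γ = (409 − 100)/(409 + 100) = 0.607
VSWR = (1 + 0.607)/(1 − 0.607)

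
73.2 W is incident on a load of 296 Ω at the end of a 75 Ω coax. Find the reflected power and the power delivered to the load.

P_reflected ≈ 26 W; P_delivered ≈ 47.2 W

Γ = (296 − 75)/(296 + 75) = 0.596
|Γ|² = 0.355
P_refl = |Γ|²·P_inc = 26 W, P_del = (1 − |Γ|²)·P_inc = 47.2 W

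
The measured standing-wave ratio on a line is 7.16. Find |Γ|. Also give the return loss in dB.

|Γ| ≈ 0.755; return loss ≈ 2.44 dB

|Γ| = (S − 1)/(S + 1) = (7.16 − 1)/(7.16 + 1) = 6.16/8.16
RL = −20·log₁₀|Γ| = −20·log₁₀(0.755)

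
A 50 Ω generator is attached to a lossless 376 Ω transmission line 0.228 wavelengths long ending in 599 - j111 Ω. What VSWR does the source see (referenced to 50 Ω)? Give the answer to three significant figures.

βl = 2π × 0.228 = 82.1°
tan(βl) = 7.19
Z_in = Z_0·(Z_L + jZ_0·tanβl)/(Z_0 + jZ_L·tanβl) = 224 + j8.75 Ω
Γ_s = (Z_in − Z_s)/(Z_in + Z_s) = (174 + j8.75)/(274 + j8.75), |Γ_s| = 0.635
VSWR = (1 + |Γ_s|)/(1 − |Γ_s|)

VSWR ≈ 4.49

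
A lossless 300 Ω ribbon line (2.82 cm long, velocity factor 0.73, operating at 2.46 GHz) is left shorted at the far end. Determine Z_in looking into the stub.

λ = v/f = 0.73·c / 2.46 GHz = 0.089 m
βl = 2π·l/λ = 2π × 0.317 = 114°
tan(βl) = -2.24
For a shorted stub, Z_in = jZ_0·tan(βl)

Z_in ≈ −j673 Ω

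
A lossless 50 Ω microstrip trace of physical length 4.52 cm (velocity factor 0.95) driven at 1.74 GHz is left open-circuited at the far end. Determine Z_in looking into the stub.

Z_in ≈ +j8.23 Ω

λ = v/f = 0.95·c / 1.74 GHz = 0.164 m
βl = 2π·l/λ = 2π × 0.276 = 99.3°
tan(βl) = -6.08
For an open-circuited stub, Z_in = −jZ_0·cot(βl) = −jZ_0/tan(βl)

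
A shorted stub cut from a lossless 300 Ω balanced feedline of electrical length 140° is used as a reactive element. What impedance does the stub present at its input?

tan(βl) = -0.839
For a shorted stub, Z_in = jZ_0·tan(βl)

Z_in ≈ −j252 Ω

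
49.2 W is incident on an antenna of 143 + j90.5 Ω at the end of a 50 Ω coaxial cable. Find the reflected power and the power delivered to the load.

P_reflected ≈ 18.2 W; P_delivered ≈ 31 W

|Γ| = |(93 + j90.5)/(193 + j90.5)| = 0.609
|Γ|² = 0.371
P_refl = |Γ|²·P_inc = 18.2 W, P_del = (1 − |Γ|²)·P_inc = 31 W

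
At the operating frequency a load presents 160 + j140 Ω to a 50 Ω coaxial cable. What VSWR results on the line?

VSWR ≈ 5.79

Γ = (Z_L − Z_0)/(Z_L + Z_0) = (110 + j140)/(210 + j140)
|Γ| = 178/252 = 0.705
VSWR = (1 + |Γ|)/(1 − |Γ|) = 1.71/0.295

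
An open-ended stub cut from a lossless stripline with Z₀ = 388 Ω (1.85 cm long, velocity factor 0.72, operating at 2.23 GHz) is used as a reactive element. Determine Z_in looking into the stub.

λ = v/f = 0.72·c / 2.23 GHz = 0.0969 m
βl = 2π·l/λ = 2π × 0.191 = 68.8°
tan(βl) = 2.57
For an open-ended stub, Z_in = −jZ_0·cot(βl) = −jZ_0/tan(βl)

Z_in ≈ −j151 Ω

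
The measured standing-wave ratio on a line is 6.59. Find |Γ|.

|Γ| ≈ 0.736

|Γ| = (S − 1)/(S + 1) = (6.59 − 1)/(6.59 + 1) = 5.59/7.59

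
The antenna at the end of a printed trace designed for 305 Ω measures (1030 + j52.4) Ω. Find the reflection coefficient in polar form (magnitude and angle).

Γ ≈ 0.544 ∠ 1.89°

Γ = (Z_L − Z_0)/(Z_L + Z_0) = (725 + j52.4)/(1335 + j52.4)
|Γ| = 727/1340 = 0.544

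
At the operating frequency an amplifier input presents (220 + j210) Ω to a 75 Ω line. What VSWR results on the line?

Γ = (Z_L − Z_0)/(Z_L + Z_0) = (145 + j210)/(295 + j210)
|Γ| = 255/362 = 0.705
VSWR = (1 + |Γ|)/(1 − |Γ|) = 1.7/0.295

VSWR ≈ 5.77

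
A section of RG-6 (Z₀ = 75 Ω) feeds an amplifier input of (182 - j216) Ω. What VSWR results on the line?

Γ = (Z_L − Z_0)/(Z_L + Z_0) = (107 − j216)/(257 − j216)
|Γ| = 241/336 = 0.718
VSWR = (1 + |Γ|)/(1 − |Γ|) = 1.72/0.282

VSWR ≈ 6.09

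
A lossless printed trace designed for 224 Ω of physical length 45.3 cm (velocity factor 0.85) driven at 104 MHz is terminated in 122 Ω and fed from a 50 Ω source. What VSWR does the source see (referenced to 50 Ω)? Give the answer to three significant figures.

λ = v/f = 0.85·c / 104 MHz = 2.45 m
βl = 2π·l/λ = 2π × 0.185 = 66.5°
tan(βl) = 2.3
Z_in = Z_0·(Z_L + jZ_0·tanβl)/(Z_0 + jZ_L·tanβl) = 299 + j141 Ω
Γ_s = (Z_in − Z_s)/(Z_in + Z_s) = (249 + j141)/(349 + j141), |Γ_s| = 0.76
VSWR = (1 + |Γ_s|)/(1 − |Γ_s|)

VSWR ≈ 7.34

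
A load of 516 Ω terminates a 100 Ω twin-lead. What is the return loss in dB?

RL ≈ 3.41 dB

Γ = (516 − 100)/(516 + 100) = 0.675
RL = −20·log₁₀|Γ| = −20·log₁₀(0.675)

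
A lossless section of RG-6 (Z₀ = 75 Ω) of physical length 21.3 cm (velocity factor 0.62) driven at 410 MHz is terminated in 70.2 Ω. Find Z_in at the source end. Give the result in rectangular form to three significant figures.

Z_in ≈ 70.5 − j1.74 Ω

λ = v/f = 0.62·c / 410 MHz = 0.454 m
βl = 2π·l/λ = 2π × 0.47 = 169°
tan(βl) = tan(169°) = -0.194
Z_in = Z_0·(Z_L + jZ_0·tanβl)/(Z_0 + jZ_L·tanβl)
     = 75·(70.2 − j14.5)/(75 − j13.6)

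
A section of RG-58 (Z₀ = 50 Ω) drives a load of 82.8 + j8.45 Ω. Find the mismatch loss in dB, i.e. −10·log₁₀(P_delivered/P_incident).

Γ = (32.8 + j8.45)/(132.8 + j8.45), |Γ| = 0.255
|Γ|² = 0.0648, so P_del/P_inc = 1 − |Γ|² = 0.935
ML = −10·log₁₀(1 − |Γ|²)

mismatch loss ≈ 0.291 dB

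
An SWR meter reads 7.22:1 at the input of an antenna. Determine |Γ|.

|Γ| = (S − 1)/(S + 1) = (7.22 − 1)/(7.22 + 1) = 6.22/8.22

|Γ| ≈ 0.757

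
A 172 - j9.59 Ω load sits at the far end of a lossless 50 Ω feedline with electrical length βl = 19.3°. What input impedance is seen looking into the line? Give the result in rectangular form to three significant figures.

Z_in ≈ 74.6 − j76.7 Ω

tan(βl) = tan(19.3°) = 0.35
Z_in = Z_0·(Z_L + jZ_0·tanβl)/(Z_0 + jZ_L·tanβl)
     = 50·(172 + j7.92)/(53.4 + j60.2)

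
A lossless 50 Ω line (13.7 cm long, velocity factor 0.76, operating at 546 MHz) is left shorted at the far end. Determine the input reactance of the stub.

X_in ≈ -93.6 Ω (capacitive)

λ = v/f = 0.76·c / 546 MHz = 0.418 m
βl = 2π·l/λ = 2π × 0.328 = 118°
tan(βl) = -1.87
For a shorted stub, Z_in = jZ_0·tan(βl)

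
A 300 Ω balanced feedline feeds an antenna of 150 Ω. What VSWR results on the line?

For a purely resistive load, VSWR = R_L/Z_0 or Z_0/R_L (whichever > 1) = 300/150

VSWR ≈ 2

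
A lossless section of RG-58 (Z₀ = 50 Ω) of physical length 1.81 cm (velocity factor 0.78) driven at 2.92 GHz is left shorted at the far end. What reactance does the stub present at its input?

λ = v/f = 0.78·c / 2.92 GHz = 0.0801 m
βl = 2π·l/λ = 2π × 0.226 = 81.3°
tan(βl) = 6.54
For a shorted stub, Z_in = jZ_0·tan(βl)

X_in ≈ 327 Ω (inductive)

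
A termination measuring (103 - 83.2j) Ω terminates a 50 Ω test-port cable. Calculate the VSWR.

Γ = (Z_L − Z_0)/(Z_L + Z_0) = (53 − j83.2)/(153 − j83.2)
|Γ| = 98.6/174 = 0.566
VSWR = (1 + |Γ|)/(1 − |Γ|) = 1.57/0.434

VSWR ≈ 3.61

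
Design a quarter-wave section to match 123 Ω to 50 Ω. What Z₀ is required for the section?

Z_qwt = √(Z_0·R_L) = √(50 × 123) = √6150

Z_qwt ≈ 78.4 Ω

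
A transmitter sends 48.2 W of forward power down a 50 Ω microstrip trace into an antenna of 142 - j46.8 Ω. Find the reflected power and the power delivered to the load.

P_reflected ≈ 13.1 W; P_delivered ≈ 35.1 W

|Γ| = |(92 − j46.8)/(192 − j46.8)| = 0.522
|Γ|² = 0.273
P_refl = |Γ|²·P_inc = 13.1 W, P_del = (1 − |Γ|²)·P_inc = 35.1 W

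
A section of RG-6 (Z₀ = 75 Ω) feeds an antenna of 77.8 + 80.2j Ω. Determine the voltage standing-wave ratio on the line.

VSWR ≈ 2.74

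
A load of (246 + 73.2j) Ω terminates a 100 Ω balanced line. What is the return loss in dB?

RL ≈ 6.71 dB

Γ = (146 + j73.2)/(346 + j73.2), |Γ| = 0.462
RL = −20·log₁₀|Γ| = −20·log₁₀(0.462)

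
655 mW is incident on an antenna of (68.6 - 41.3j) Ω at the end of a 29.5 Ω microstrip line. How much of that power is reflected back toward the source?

P_reflected ≈ 187 mW

|Γ| = |(39.1 − j41.3)/(98.1 − j41.3)| = 0.534
|Γ|² = 0.285
P_refl = |Γ|²·P_inc = 187 mW, P_del = (1 − |Γ|²)·P_inc = 468 mW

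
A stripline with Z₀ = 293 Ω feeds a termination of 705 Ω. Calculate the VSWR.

For a purely resistive load, VSWR = R_L/Z_0 or Z_0/R_L (whichever > 1) = 705/293

VSWR ≈ 2.41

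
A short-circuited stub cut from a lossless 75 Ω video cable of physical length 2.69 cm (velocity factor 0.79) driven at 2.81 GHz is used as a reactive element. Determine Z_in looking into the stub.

Z_in ≈ −j162 Ω

λ = v/f = 0.79·c / 2.81 GHz = 0.0843 m
βl = 2π·l/λ = 2π × 0.319 = 115°
tan(βl) = -2.16
For a short-circuited stub, Z_in = jZ_0·tan(βl)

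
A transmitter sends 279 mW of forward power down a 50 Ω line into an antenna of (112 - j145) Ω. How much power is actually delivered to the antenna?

|Γ| = |(62 − j145)/(162 − j145)| = 0.725
|Γ|² = 0.526
P_refl = |Γ|²·P_inc = 147 mW, P_del = (1 − |Γ|²)·P_inc = 132 mW

P_delivered ≈ 132 mW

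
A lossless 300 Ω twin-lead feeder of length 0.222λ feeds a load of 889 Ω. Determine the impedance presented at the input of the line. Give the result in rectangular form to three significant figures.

βl = 2π × 0.222 = 79.9°
tan(βl) = tan(79.9°) = 5.63
Z_in = Z_0·(Z_L + jZ_0·tanβl)/(Z_0 + jZ_L·tanβl)
     = 300·(889 + j1690)/(300 + j5000)

Z_in ≈ 104 − j47.1 Ω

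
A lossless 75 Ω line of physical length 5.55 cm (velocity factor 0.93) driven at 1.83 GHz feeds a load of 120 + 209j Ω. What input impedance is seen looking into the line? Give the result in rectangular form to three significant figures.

Z_in ≈ 13.2 + j35 Ω

λ = v/f = 0.93·c / 1.83 GHz = 0.152 m
βl = 2π·l/λ = 2π × 0.364 = 131°
tan(βl) = tan(131°) = -1.15
Z_in = Z_0·(Z_L + jZ_0·tanβl)/(Z_0 + jZ_L·tanβl)
     = 75·(120 + j123)/(315 − j138)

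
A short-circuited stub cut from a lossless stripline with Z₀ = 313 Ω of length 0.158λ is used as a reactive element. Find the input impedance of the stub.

Z_in ≈ +j480 Ω

βl = 2π × 0.158 = 56.9°
tan(βl) = 1.53
For a short-circuited stub, Z_in = jZ_0·tan(βl)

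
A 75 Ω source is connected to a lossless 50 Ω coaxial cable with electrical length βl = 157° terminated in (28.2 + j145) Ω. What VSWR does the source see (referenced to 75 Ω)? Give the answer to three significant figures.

VSWR ≈ 17.7

tan(βl) = -0.424
Z_in = Z_0·(Z_L + jZ_0·tanβl)/(Z_0 + jZ_L·tanβl) = 6.61 + j56.2 Ω
Γ_s = (Z_in − Z_s)/(Z_in + Z_s) = (-68.4 + j56.2)/(81.6 + j56.2), |Γ_s| = 0.893
VSWR = (1 + |Γ_s|)/(1 − |Γ_s|)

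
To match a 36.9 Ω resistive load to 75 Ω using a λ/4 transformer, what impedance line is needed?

Z_qwt ≈ 52.6 Ω

Z_qwt = √(Z_0·R_L) = √(75 × 36.9) = √2768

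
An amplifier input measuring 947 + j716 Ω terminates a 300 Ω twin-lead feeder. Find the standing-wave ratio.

VSWR ≈ 5.08

Γ = (Z_L − Z_0)/(Z_L + Z_0) = (647 + j716)/(1247 + j716)
|Γ| = 965/1440 = 0.671
VSWR = (1 + |Γ|)/(1 − |Γ|) = 1.67/0.329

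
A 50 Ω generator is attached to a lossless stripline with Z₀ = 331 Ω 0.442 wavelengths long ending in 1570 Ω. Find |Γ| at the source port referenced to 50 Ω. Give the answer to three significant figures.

|Γ| ≈ 0.93

βl = 2π × 0.442 = 159°
tan(βl) = -0.381
Z_in = Z_0·(Z_L + jZ_0·tanβl)/(Z_0 + jZ_L·tanβl) = 421 + j635 Ω
Γ_s = (Z_in − Z_s)/(Z_in + Z_s) = (371 + j635)/(471 + j635), |Γ_s| = 0.93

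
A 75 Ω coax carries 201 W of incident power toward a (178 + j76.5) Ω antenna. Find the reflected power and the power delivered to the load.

|Γ| = |(103 + j76.5)/(253 + j76.5)| = 0.485
|Γ|² = 0.236
P_refl = |Γ|²·P_inc = 47.4 W, P_del = (1 − |Γ|²)·P_inc = 154 W

P_reflected ≈ 47.4 W; P_delivered ≈ 154 W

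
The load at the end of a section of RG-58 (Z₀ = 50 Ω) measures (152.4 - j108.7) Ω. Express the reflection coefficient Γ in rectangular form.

Γ ≈ 0.617 − j0.206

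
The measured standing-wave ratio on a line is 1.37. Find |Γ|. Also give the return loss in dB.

|Γ| ≈ 0.156; return loss ≈ 16.1 dB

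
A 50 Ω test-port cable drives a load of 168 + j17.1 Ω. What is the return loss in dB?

RL ≈ 5.27 dB

Γ = (118 + j17.1)/(218 + j17.1), |Γ| = 0.545
RL = −20·log₁₀|Γ| = −20·log₁₀(0.545)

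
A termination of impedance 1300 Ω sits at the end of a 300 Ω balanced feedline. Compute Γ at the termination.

Γ = (Z_L − Z_0)/(Z_L + Z_0) = (1300 − 300)/(1300 + 300) = 1000/1600

Γ = 0.625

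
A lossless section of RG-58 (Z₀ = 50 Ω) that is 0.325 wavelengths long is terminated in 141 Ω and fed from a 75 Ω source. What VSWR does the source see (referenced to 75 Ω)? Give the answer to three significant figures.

VSWR ≈ 3.78

βl = 2π × 0.325 = 117°
tan(βl) = -1.96
Z_in = Z_0·(Z_L + jZ_0·tanβl)/(Z_0 + jZ_L·tanβl) = 21.6 + j21.6 Ω
Γ_s = (Z_in − Z_s)/(Z_in + Z_s) = (-53.4 + j21.6)/(96.6 + j21.6), |Γ_s| = 0.581
VSWR = (1 + |Γ_s|)/(1 − |Γ_s|)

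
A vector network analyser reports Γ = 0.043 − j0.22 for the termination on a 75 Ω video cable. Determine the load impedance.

Z_L ≈ 73.9 − j34.2 Ω

Z_L = Z_0·(1 + Γ)/(1 − Γ) = 75·(1.04 − j0.22)/(0.957 + j0.22)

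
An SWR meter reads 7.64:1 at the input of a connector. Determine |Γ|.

|Γ| ≈ 0.769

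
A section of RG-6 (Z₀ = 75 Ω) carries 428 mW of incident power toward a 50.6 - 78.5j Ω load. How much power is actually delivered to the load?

|Γ| = |(-24.4 − j78.5)/(125.6 − j78.5)| = 0.555
|Γ|² = 0.308
P_refl = |Γ|²·P_inc = 132 mW, P_del = (1 − |Γ|²)·P_inc = 296 mW

P_delivered ≈ 296 mW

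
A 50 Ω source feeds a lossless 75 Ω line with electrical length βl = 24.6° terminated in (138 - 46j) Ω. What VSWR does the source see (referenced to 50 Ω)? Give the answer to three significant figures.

tan(βl) = 0.458
Z_in = Z_0·(Z_L + jZ_0·tanβl)/(Z_0 + jZ_L·tanβl) = 71 − j55.8 Ω
Γ_s = (Z_in − Z_s)/(Z_in + Z_s) = (21 − j55.8)/(121 − j55.8), |Γ_s| = 0.448
VSWR = (1 + |Γ_s|)/(1 − |Γ_s|)

VSWR ≈ 2.62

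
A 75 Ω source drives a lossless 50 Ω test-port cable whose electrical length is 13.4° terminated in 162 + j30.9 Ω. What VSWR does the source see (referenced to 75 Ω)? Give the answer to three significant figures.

tan(βl) = 0.238
Z_in = Z_0·(Z_L + jZ_0·tanβl)/(Z_0 + jZ_L·tanβl) = 129 − j66.9 Ω
Γ_s = (Z_in − Z_s)/(Z_in + Z_s) = (54.4 − j66.9)/(204 − j66.9), |Γ_s| = 0.401
VSWR = (1 + |Γ_s|)/(1 − |Γ_s|)

VSWR ≈ 2.34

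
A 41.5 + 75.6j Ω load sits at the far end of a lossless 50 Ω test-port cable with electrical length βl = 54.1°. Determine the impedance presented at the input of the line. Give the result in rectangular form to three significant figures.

tan(βl) = tan(54.1°) = 1.38
Z_in = Z_0·(Z_L + jZ_0·tanβl)/(Z_0 + jZ_L·tanβl)
     = 50·(41.5 + j145)/(-54.4 + j57.3)

Z_in ≈ 48.3 − j82 Ω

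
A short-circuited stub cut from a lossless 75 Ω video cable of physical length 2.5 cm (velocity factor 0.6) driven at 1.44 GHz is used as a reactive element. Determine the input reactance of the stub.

λ = v/f = 0.6·c / 1.44 GHz = 0.125 m
βl = 2π·l/λ = 2π × 0.2 = 72°
tan(βl) = 3.08
For a short-circuited stub, Z_in = jZ_0·tan(βl)

X_in ≈ 231 Ω (inductive)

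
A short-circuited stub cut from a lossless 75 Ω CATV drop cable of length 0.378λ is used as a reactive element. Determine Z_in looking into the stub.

βl = 2π × 0.378 = 136°
tan(βl) = -0.963
For a short-circuited stub, Z_in = jZ_0·tan(βl)

Z_in ≈ −j72.2 Ω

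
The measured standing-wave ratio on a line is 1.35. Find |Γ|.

|Γ| = (S − 1)/(S + 1) = (1.35 − 1)/(1.35 + 1) = 0.35/2.35

|Γ| ≈ 0.149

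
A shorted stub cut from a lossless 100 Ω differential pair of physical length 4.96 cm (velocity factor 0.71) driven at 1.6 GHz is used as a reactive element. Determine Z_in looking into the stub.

λ = v/f = 0.71·c / 1.6 GHz = 0.133 m
βl = 2π·l/λ = 2π × 0.373 = 134°
tan(βl) = -1.03
For a shorted stub, Z_in = jZ_0·tan(βl)

Z_in ≈ −j103 Ω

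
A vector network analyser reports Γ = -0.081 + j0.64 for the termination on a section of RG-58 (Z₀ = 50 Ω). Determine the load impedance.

Z_L = Z_0·(1 + Γ)/(1 − Γ) = 50·(0.919 + j0.64)/(1.08 − j0.64)

Z_L ≈ 18.5 + j40.6 Ω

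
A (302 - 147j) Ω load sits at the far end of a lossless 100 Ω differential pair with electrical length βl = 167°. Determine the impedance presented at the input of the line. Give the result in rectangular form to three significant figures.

Z_in ≈ 345 + j106 Ω

tan(βl) = tan(167°) = -0.231
Z_in = Z_0·(Z_L + jZ_0·tanβl)/(Z_0 + jZ_L·tanβl)
     = 100·(302 − j170)/(66.1 − j69.7)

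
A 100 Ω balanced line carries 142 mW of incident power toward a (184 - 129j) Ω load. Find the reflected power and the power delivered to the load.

|Γ| = |(84 − j129)/(284 − j129)| = 0.494
|Γ|² = 0.244
P_refl = |Γ|²·P_inc = 34.6 mW, P_del = (1 − |Γ|²)·P_inc = 107 mW

P_reflected ≈ 34.6 mW; P_delivered ≈ 107 mW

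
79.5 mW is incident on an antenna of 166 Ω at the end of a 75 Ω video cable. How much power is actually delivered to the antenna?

Γ = (166 − 75)/(166 + 75) = 0.378
|Γ|² = 0.143
P_refl = |Γ|²·P_inc = 11.3 mW, P_del = (1 − |Γ|²)·P_inc = 68.2 mW

P_delivered ≈ 68.2 mW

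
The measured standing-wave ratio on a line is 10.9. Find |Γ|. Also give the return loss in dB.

|Γ| ≈ 0.832; return loss ≈ 1.6 dB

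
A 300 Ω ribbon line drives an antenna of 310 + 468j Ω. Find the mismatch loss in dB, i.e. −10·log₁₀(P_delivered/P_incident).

Γ = (10 + j468)/(610 + j468), |Γ| = 0.609
|Γ|² = 0.371, so P_del/P_inc = 1 − |Γ|² = 0.629
ML = −10·log₁₀(1 − |Γ|²)

mismatch loss ≈ 2.01 dB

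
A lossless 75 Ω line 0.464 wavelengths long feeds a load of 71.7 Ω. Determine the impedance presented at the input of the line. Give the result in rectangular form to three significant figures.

Z_in ≈ 72 − j1.42 Ω

βl = 2π × 0.464 = 167°
tan(βl) = tan(167°) = -0.23
Z_in = Z_0·(Z_L + jZ_0·tanβl)/(Z_0 + jZ_L·tanβl)
     = 75·(71.7 − j17.3)/(75 − j16.5)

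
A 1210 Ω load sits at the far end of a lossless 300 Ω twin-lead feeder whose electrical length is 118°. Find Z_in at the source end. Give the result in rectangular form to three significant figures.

tan(βl) = tan(118°) = -1.88
Z_in = Z_0·(Z_L + jZ_0·tanβl)/(Z_0 + jZ_L·tanβl)
     = 300·(1210 − j564)/(300 − j2280)

Z_in ≈ 93.8 + j147 Ω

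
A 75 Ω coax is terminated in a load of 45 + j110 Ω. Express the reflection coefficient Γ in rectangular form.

Γ ≈ 0.321 + j0.623

Γ = (Z_L − Z_0)/(Z_L + Z_0) = (-30 + j110)/(120 + j110)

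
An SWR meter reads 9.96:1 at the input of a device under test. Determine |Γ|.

|Γ| = (S − 1)/(S + 1) = (9.96 − 1)/(9.96 + 1) = 8.96/11

|Γ| ≈ 0.818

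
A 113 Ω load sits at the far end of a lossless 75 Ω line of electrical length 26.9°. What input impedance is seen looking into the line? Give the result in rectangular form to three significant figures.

Z_in ≈ 89.7 − j30.5 Ω

tan(βl) = tan(26.9°) = 0.507
Z_in = Z_0·(Z_L + jZ_0·tanβl)/(Z_0 + jZ_L·tanβl)
     = 75·(113 + j38)/(75 + j57.3)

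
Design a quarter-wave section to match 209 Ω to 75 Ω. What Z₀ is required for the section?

Z_qwt = √(Z_0·R_L) = √(75 × 209) = √15680

Z_qwt ≈ 125 Ω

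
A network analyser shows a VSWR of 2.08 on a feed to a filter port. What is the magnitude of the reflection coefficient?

|Γ| ≈ 0.351

|Γ| = (S − 1)/(S + 1) = (2.08 − 1)/(2.08 + 1) = 1.08/3.08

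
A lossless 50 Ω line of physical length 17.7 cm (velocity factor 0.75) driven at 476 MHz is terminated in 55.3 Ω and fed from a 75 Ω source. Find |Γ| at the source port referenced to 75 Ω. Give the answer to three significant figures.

λ = v/f = 0.75·c / 476 MHz = 0.473 m
βl = 2π·l/λ = 2π × 0.374 = 135°
tan(βl) = -1.01
Z_in = Z_0·(Z_L + jZ_0·tanβl)/(Z_0 + jZ_L·tanβl) = 49.7 + j5.02 Ω
Γ_s = (Z_in − Z_s)/(Z_in + Z_s) = (-25.3 + j5.02)/(125 + j5.02), |Γ_s| = 0.207

|Γ| ≈ 0.207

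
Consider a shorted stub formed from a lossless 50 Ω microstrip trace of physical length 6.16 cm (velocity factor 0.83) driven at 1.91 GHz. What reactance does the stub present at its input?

X_in ≈ -8.72 Ω (capacitive)

λ = v/f = 0.83·c / 1.91 GHz = 0.13 m
βl = 2π·l/λ = 2π × 0.473 = 170°
tan(βl) = -0.174
For a shorted stub, Z_in = jZ_0·tan(βl)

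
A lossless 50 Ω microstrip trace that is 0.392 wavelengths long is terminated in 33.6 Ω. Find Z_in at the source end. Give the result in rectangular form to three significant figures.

Z_in ≈ 42.9 − j17.1 Ω

βl = 2π × 0.392 = 141°
tan(βl) = tan(141°) = -0.806
Z_in = Z_0·(Z_L + jZ_0·tanβl)/(Z_0 + jZ_L·tanβl)
     = 50·(33.6 − j40.3)/(50 − j27.1)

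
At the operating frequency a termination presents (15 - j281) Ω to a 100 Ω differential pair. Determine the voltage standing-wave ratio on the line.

Γ = (Z_L − Z_0)/(Z_L + Z_0) = (-85 − j281)/(115 − j281)
|Γ| = 294/304 = 0.967
VSWR = (1 + |Γ|)/(1 − |Γ|) = 1.97/0.0331

VSWR ≈ 59.4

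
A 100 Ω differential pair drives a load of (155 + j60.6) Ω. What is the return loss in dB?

RL ≈ 10.1 dB

Γ = (55 + j60.6)/(255 + j60.6), |Γ| = 0.312
RL = −20·log₁₀|Γ| = −20·log₁₀(0.312)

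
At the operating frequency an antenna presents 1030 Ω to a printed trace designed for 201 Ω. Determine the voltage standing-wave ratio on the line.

VSWR ≈ 5.12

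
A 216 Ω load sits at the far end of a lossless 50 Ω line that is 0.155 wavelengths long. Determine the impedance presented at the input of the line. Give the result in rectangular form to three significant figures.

Z_in ≈ 16.5 − j31.4 Ω

βl = 2π × 0.155 = 55.8°
tan(βl) = tan(55.8°) = 1.47
Z_in = Z_0·(Z_L + jZ_0·tanβl)/(Z_0 + jZ_L·tanβl)
     = 50·(216 + j73.6)/(50 + j318)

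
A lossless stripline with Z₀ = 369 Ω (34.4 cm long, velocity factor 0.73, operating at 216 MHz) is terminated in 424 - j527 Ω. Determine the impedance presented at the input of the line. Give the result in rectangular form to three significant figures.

Z_in ≈ 302 + j442 Ω

λ = v/f = 0.73·c / 216 MHz = 1.01 m
βl = 2π·l/λ = 2π × 0.339 = 122°
tan(βl) = tan(122°) = -1.59
Z_in = Z_0·(Z_L + jZ_0·tanβl)/(Z_0 + jZ_L·tanβl)
     = 369·(424 − j1110)/(-470 − j675)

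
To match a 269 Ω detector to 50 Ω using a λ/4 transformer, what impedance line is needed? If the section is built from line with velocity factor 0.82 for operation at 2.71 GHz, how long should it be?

Z_qwt = √(Z_0·R_L) = √(50 × 269) = √13450
λ = 0.82·c/f = 0.0908 m, so l = λ/4 = 0.0227 m

Z_qwt ≈ 116 Ω; length ≈ 2.27 cm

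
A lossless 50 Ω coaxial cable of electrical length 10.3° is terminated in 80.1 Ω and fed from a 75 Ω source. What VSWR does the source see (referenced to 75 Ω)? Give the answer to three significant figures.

tan(βl) = 0.182
Z_in = Z_0·(Z_L + jZ_0·tanβl)/(Z_0 + jZ_L·tanβl) = 76.3 − j13.1 Ω
Γ_s = (Z_in − Z_s)/(Z_in + Z_s) = (1.28 − j13.1)/(151 − j13.1), |Γ_s| = 0.0868
VSWR = (1 + |Γ_s|)/(1 − |Γ_s|)

VSWR ≈ 1.19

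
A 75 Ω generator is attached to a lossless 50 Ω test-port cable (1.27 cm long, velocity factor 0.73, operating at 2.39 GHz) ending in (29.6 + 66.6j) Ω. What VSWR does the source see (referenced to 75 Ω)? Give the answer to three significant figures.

λ = v/f = 0.73·c / 2.39 GHz = 0.0916 m
βl = 2π·l/λ = 2π × 0.139 = 49.9°
tan(βl) = 1.19
Z_in = Z_0·(Z_L + jZ_0·tanβl)/(Z_0 + jZ_L·tanβl) = 85.7 − j113 Ω
Γ_s = (Z_in − Z_s)/(Z_in + Z_s) = (10.7 − j113)/(161 − j113), |Γ_s| = 0.578
VSWR = (1 + |Γ_s|)/(1 − |Γ_s|)

VSWR ≈ 3.74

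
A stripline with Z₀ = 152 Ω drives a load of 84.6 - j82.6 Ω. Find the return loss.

RL ≈ 7.42 dB

Γ = (-67.4 − j82.6)/(236.6 − j82.6), |Γ| = 0.425
RL = −20·log₁₀|Γ| = −20·log₁₀(0.425)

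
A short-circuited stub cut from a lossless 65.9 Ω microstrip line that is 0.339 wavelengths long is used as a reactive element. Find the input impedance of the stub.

Z_in ≈ −j105 Ω

βl = 2π × 0.339 = 122°
tan(βl) = -1.6
For a short-circuited stub, Z_in = jZ_0·tan(βl)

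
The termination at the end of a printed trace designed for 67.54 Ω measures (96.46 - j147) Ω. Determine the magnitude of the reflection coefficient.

|Γ| ≈ 0.68

Γ = (Z_L − Z_0)/(Z_L + Z_0) = (28.92 − j147)/(164 − j147)
|Γ| = 150/220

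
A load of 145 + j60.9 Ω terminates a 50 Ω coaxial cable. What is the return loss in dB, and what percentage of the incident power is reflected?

Γ = (95 + j60.9)/(195 + j60.9), |Γ| = 0.552
RL = −20·log₁₀(0.552) = 5.16 dB
P_refl/P_inc = |Γ|² = 0.305

RL ≈ 5.16 dB; 30.5% of incident power reflected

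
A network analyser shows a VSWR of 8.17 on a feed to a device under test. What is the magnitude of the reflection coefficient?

|Γ| ≈ 0.782

|Γ| = (S − 1)/(S + 1) = (8.17 − 1)/(8.17 + 1) = 7.17/9.17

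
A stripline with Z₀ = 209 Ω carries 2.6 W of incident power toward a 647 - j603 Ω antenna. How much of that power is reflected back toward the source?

|Γ| = |(438 − j603)/(856 − j603)| = 0.712
|Γ|² = 0.507
P_refl = |Γ|²·P_inc = 1.32 W, P_del = (1 − |Γ|²)·P_inc = 1.28 W

P_reflected ≈ 1.32 W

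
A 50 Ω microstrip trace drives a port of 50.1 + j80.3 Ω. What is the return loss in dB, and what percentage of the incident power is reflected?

Γ = (0.1 + j80.3)/(100.1 + j80.3), |Γ| = 0.626
RL = −20·log₁₀(0.626) = 4.07 dB
P_refl/P_inc = |Γ|² = 0.392

RL ≈ 4.07 dB; 39.2% of incident power reflected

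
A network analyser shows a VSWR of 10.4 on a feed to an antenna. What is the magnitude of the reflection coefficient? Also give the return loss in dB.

|Γ| ≈ 0.825; return loss ≈ 1.68 dB

|Γ| = (S − 1)/(S + 1) = (10.4 − 1)/(10.4 + 1) = 9.4/11.4
RL = −20·log₁₀|Γ| = −20·log₁₀(0.825)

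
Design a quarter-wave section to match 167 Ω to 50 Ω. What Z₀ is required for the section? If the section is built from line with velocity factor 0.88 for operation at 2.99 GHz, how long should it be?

Z_qwt ≈ 91.4 Ω; length ≈ 2.21 cm

Z_qwt = √(Z_0·R_L) = √(50 × 167) = √8350
λ = 0.88·c/f = 0.0883 m, so l = λ/4 = 0.0221 m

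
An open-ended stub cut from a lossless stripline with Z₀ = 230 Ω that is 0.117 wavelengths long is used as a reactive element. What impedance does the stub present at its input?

Z_in ≈ −j254 Ω

βl = 2π × 0.117 = 42.1°
tan(βl) = 0.904
For an open-ended stub, Z_in = −jZ_0·cot(βl) = −jZ_0/tan(βl)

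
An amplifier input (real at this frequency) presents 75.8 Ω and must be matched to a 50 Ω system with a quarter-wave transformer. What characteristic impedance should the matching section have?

Z_qwt ≈ 61.6 Ω

Z_qwt = √(Z_0·R_L) = √(50 × 75.8) = √3790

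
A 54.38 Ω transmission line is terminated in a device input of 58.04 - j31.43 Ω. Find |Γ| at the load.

Γ = (Z_L − Z_0)/(Z_L + Z_0) = (3.66 − j31.43)/(112.4 − j31.43)
|Γ| = 31.6/117

|Γ| ≈ 0.271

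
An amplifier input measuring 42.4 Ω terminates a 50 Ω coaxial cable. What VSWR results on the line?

For a purely resistive load, VSWR = R_L/Z_0 or Z_0/R_L (whichever > 1) = 50/42.4

VSWR ≈ 1.18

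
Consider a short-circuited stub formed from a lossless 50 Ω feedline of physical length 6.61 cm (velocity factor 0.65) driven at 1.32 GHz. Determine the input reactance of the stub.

X_in ≈ -17.1 Ω (capacitive)

λ = v/f = 0.65·c / 1.32 GHz = 0.148 m
βl = 2π·l/λ = 2π × 0.447 = 161°
tan(βl) = -0.343
For a short-circuited stub, Z_in = jZ_0·tan(βl)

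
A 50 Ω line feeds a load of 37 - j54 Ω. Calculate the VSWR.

VSWR ≈ 3.37

Γ = (Z_L − Z_0)/(Z_L + Z_0) = (-13 − j54)/(87 − j54)
|Γ| = 55.5/102 = 0.542
VSWR = (1 + |Γ|)/(1 − |Γ|) = 1.54/0.458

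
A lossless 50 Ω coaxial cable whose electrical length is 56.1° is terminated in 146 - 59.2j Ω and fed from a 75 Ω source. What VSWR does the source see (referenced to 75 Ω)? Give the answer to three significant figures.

tan(βl) = 1.49
Z_in = Z_0·(Z_L + jZ_0·tanβl)/(Z_0 + jZ_L·tanβl) = 17.7 − j22.3 Ω
Γ_s = (Z_in − Z_s)/(Z_in + Z_s) = (-57.3 − j22.3)/(92.7 − j22.3), |Γ_s| = 0.645
VSWR = (1 + |Γ_s|)/(1 − |Γ_s|)

VSWR ≈ 4.63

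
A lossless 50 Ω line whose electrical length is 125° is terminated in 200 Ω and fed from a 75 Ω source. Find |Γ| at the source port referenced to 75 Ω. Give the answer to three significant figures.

tan(βl) = -1.43
Z_in = Z_0·(Z_L + jZ_0·tanβl)/(Z_0 + jZ_L·tanβl) = 18.1 + j31.8 Ω
Γ_s = (Z_in − Z_s)/(Z_in + Z_s) = (-56.9 + j31.8)/(93.1 + j31.8), |Γ_s| = 0.663

|Γ| ≈ 0.663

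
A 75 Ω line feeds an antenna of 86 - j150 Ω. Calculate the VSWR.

VSWR ≈ 5.32

Γ = (Z_L − Z_0)/(Z_L + Z_0) = (11 − j150)/(161 − j150)
|Γ| = 150/220 = 0.684
VSWR = (1 + |Γ|)/(1 − |Γ|) = 1.68/0.316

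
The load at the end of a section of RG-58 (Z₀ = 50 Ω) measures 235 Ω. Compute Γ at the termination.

Γ = (Z_L − Z_0)/(Z_L + Z_0) = (235 − 50)/(235 + 50) = 185/285

Γ = 0.649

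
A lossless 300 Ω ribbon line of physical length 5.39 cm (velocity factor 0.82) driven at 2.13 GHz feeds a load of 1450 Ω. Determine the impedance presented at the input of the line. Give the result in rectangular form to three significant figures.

λ = v/f = 0.82·c / 2.13 GHz = 0.115 m
βl = 2π·l/λ = 2π × 0.467 = 168°
tan(βl) = tan(168°) = -0.212
Z_in = Z_0·(Z_L + jZ_0·tanβl)/(Z_0 + jZ_L·tanβl)
     = 300·(1450 − j63.7)/(300 − j308)

Z_in ≈ 738 + j694 Ω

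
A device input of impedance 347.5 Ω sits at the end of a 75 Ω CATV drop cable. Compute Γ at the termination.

Γ = 0.645

Γ = (Z_L − Z_0)/(Z_L + Z_0) = (347.5 − 75)/(347.5 + 75) = 272.5/422.5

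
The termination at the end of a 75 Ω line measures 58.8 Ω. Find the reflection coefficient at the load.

Γ = (Z_L − Z_0)/(Z_L + Z_0) = (58.8 − 75)/(58.8 + 75) = -16.2/133.8

Γ = -0.121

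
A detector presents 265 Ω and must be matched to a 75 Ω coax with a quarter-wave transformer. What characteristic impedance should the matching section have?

Z_qwt ≈ 141 Ω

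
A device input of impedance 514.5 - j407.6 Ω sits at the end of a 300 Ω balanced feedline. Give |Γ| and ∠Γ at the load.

Γ ≈ 0.506 ∠ -35.7°

Γ = (Z_L − Z_0)/(Z_L + Z_0) = (214.5 − j407.6)/(814.5 − j407.6)
|Γ| = 461/911 = 0.506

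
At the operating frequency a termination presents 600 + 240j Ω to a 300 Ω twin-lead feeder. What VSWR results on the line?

VSWR ≈ 2.4

Γ = (Z_L − Z_0)/(Z_L + Z_0) = (300 + j240)/(900 + j240)
|Γ| = 384/931 = 0.412
VSWR = (1 + |Γ|)/(1 − |Γ|) = 1.41/0.588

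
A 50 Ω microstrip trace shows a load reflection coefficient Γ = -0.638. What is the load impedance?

Z_L = Z_0·(1 + Γ)/(1 − Γ) = 50·(0.362)/(1.64)

Z_L ≈ 11.1 Ω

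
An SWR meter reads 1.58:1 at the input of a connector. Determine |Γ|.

|Γ| ≈ 0.225

|Γ| = (S − 1)/(S + 1) = (1.58 − 1)/(1.58 + 1) = 0.58/2.58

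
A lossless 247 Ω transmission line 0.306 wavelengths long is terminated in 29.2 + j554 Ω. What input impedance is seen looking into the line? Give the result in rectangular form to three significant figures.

Z_in ≈ 4.85 − j16.5 Ω

βl = 2π × 0.306 = 110°
tan(βl) = tan(110°) = -2.72
Z_in = Z_0·(Z_L + jZ_0·tanβl)/(Z_0 + jZ_L·tanβl)
     = 247·(29.2 − j119)/(1760 − j79.5)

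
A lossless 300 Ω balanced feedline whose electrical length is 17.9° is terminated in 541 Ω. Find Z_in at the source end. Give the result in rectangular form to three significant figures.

Z_in ≈ 446 − j163 Ω

tan(βl) = tan(17.9°) = 0.323
Z_in = Z_0·(Z_L + jZ_0·tanβl)/(Z_0 + jZ_L·tanβl)
     = 300·(541 + j96.9)/(300 + j175)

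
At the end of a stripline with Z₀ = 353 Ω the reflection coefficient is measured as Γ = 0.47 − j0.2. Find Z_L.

Z_L ≈ 813 − j440 Ω

Z_L = Z_0·(1 + Γ)/(1 − Γ) = 353·(1.47 − j0.2)/(0.53 + j0.2)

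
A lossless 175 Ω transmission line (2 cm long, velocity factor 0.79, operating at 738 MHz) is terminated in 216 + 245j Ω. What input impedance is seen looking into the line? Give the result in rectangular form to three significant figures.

λ = v/f = 0.79·c / 738 MHz = 0.321 m
βl = 2π·l/λ = 2π × 0.0623 = 22.4°
tan(βl) = tan(22.4°) = 0.413
Z_in = Z_0·(Z_L + jZ_0·tanβl)/(Z_0 + jZ_L·tanβl)
     = 175·(216 + j317)/(73.9 + j89.1)

Z_in ≈ 577 + j54.8 Ω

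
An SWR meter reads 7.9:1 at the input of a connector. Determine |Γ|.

|Γ| = (S − 1)/(S + 1) = (7.9 − 1)/(7.9 + 1) = 6.9/8.9

|Γ| ≈ 0.775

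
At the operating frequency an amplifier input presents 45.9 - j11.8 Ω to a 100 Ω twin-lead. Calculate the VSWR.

VSWR ≈ 2.22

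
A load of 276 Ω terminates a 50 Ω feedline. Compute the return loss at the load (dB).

RL ≈ 3.18 dB

Γ = (276 − 50)/(276 + 50) = 0.693
RL = −20·log₁₀|Γ| = −20·log₁₀(0.693)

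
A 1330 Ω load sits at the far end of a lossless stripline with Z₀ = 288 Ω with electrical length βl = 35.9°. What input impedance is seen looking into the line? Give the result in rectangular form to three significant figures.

tan(βl) = tan(35.9°) = 0.724
Z_in = Z_0·(Z_L + jZ_0·tanβl)/(Z_0 + jZ_L·tanβl)
     = 288·(1330 + j208)/(288 + j963)

Z_in ≈ 166 − j348 Ω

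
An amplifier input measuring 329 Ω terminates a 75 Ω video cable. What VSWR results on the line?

Γ = (329 − 75)/(329 + 75) = 0.629
VSWR = (1 + 0.629)/(1 − 0.629)

VSWR ≈ 4.39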